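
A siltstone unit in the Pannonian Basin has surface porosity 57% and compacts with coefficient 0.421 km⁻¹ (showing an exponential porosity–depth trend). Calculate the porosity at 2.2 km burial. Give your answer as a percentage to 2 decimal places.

phi = phi₀·exp(−k·Z) = 0.57 × exp(−0.421 × 2.2) = 0.57 × exp(−0.9262)
  = 0.57 × 0.3961 = 0.2258

22.58%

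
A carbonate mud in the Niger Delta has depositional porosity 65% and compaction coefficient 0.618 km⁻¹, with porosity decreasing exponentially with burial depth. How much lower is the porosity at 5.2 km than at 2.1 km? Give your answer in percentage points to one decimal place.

15.1 percentage points

φ(2.1) = 0.65·e^(−0.618×2.1) = 0.1775
φ(5.2) = 0.65·e^(−0.618×5.2) = 0.0261
Δφ = 0.1775 − 0.0261 = 0.1514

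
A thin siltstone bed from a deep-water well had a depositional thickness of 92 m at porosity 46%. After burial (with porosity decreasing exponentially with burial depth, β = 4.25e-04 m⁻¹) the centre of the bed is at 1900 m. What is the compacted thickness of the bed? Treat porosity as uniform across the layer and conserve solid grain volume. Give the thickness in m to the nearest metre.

Working in km (1 km = 1000 m; β in km⁻¹ = β in m⁻¹ × 1000):
Porosity at 1.9 km: phi = 0.46·exp(−0.425×1.9) = 0.2051
Solid-volume conservation: h(1−phi) = h₀(1−phi₀) ⇒ h = h₀·(1−phi₀)/(1−phi)
h = 0.092 × (1 − 0.46)/(1 − 0.2051) = 0.092 × 0.6794 = 0.0625 km

63 m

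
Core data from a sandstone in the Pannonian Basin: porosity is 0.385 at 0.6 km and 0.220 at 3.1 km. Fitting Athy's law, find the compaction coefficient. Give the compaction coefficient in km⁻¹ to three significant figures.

Athy: φ(d) = φ₀ e^(−cd) ⇒ φ₁/φ₂ = e^{c(d₂−d₁)} ⇒ c = ln(φ₁/φ₂)/(d₂−d₁)
c = ln(0.385/0.22) / (3.1 − 0.6) = ln(1.75) / 2.5 = 0.5596 / 2.5 = 0.2238 km⁻¹

0.224 km⁻¹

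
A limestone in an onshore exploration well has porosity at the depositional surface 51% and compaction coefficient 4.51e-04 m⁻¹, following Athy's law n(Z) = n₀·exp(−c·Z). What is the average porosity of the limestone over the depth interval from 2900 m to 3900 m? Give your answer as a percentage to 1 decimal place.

11.1%

Working in km (1 km = 1000 m; c in km⁻¹ = c in m⁻¹ × 1000):
⟨n⟩ = (1/(Z₂−Z₁)) ∫ n₀ e^(−cZ) dZ = n₀·(e^(−c·Z₁) − e^(−c·Z₂)) / (c·(Z₂−Z₁))
e^(−0.451×2.9) = 0.2704; e^(−0.451×3.9) = 0.1722
⟨n⟩ = 0.51 × (0.2704 − 0.1722) / (0.451 × 1) = 0.51 × 0.2176 = 0.1110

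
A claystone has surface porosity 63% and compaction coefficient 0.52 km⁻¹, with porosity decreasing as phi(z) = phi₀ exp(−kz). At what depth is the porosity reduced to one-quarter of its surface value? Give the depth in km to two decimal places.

2.67 km

phi/phi₀ = 1/4 ⇒ exp(−k·z) = 1/4 ⇒ z = ln(4) / k
z = 1.3863 / 0.52 = 2.666 km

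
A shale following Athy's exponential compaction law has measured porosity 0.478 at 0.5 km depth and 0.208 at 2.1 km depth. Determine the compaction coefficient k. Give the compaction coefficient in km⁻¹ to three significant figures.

0.520 km⁻¹

Athy: phi(Z) = phi₀ e^(−kZ) ⇒ phi₁/phi₂ = e^{k(Z₂−Z₁)} ⇒ k = ln(phi₁/phi₂)/(Z₂−Z₁)
k = ln(0.478/0.208) / (2.1 − 0.5) = ln(2.298) / 1.6 = 0.8321 / 1.6 = 0.52 km⁻¹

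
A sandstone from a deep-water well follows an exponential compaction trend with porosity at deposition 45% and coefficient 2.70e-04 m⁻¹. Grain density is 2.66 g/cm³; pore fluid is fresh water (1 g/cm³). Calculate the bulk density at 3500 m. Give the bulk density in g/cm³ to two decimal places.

2.37 g/cm³

Working in km (1 km = 1000 m; k in km⁻¹ = k in m⁻¹ × 1000):
Porosity at depth: n = 0.45·exp(−0.27×3.5) = 0.45×0.3887 = 0.1749
Bulk density: ρ_b = (1−n)ρ_g + n·ρ_f = 0.8251×2.66 + 0.1749×1
       = 2.195 + 0.175 = 2.370 g/cm³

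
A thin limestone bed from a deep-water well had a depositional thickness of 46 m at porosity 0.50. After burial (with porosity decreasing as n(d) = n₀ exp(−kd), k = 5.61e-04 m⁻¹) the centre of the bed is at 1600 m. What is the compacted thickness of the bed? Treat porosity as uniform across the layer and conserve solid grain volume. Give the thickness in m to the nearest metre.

29 m

Working in km (1 km = 1000 m; k in km⁻¹ = k in m⁻¹ × 1000):
Porosity at 1.6 km: n = 0.5·exp(−0.561×1.6) = 0.2038
Solid-volume conservation: h(1−n) = h₀(1−n₀) ⇒ h = h₀·(1−n₀)/(1−n)
h = 0.046 × (1 − 0.5)/(1 − 0.2038) = 0.046 × 0.6280 = 0.0289 km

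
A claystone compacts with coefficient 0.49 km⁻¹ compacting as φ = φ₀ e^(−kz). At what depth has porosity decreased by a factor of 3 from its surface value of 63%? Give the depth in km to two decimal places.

φ/φ₀ = 1/3 ⇒ exp(−k·z) = 1/3 ⇒ z = ln(3) / k
z = 1.0986 / 0.49 = 2.242 km

2.24 km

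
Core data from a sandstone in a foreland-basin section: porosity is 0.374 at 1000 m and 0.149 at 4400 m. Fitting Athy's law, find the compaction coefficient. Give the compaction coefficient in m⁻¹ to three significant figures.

0.000271 m⁻¹

Working in km (1 km = 1000 m; k in km⁻¹ = k in m⁻¹ × 1000):
Athy: phi(d) = phi₀ e^(−kd) ⇒ phi₁/phi₂ = e^{k(d₂−d₁)} ⇒ k = ln(phi₁/phi₂)/(d₂−d₁)
k = ln(0.374/0.149) / (4.4 − 1) = ln(2.51) / 3.4 = 0.9203 / 3.4 = 0.2707 km⁻¹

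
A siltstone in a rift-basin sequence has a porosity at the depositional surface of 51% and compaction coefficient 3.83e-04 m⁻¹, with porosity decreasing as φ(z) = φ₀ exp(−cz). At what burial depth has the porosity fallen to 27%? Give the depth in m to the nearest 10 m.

Working in km (1 km = 1000 m; c in km⁻¹ = c in m⁻¹ × 1000):
Invert Athy's law: z = ln(φ₀/φ) / c
z = ln(0.51/0.27) / 0.383 = ln(1.889) / 0.383 = 0.6360 / 0.383 = 1.661 km

1660 m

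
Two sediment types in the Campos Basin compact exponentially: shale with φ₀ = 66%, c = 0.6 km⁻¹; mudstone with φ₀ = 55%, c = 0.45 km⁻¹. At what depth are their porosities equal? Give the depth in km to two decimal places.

Set φ₀ₐ e^(−cₐd) = φ₀ᵦ e^(−cᵦd) ⇒ ln(φ₀ₐ/φ₀ᵦ) = (cₐ − cᵦ)·d
d = ln(0.66/0.55) / (0.6 − 0.45) = 0.1823 / 0.15 = 1.215 km

1.22 km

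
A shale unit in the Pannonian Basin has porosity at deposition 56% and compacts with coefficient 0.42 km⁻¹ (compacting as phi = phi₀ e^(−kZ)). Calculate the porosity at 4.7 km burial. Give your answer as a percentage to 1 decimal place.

phi = phi₀·exp(−k·Z) = 0.56 × exp(−0.42 × 4.7) = 0.56 × exp(−1.974)
  = 0.56 × 0.1389 = 0.0778

7.8%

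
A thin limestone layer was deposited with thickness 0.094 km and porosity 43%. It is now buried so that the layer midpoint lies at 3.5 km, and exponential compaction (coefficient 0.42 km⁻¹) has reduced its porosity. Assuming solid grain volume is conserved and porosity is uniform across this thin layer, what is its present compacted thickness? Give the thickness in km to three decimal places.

0.059 km

Porosity at 3.5 km: φ = 0.43·exp(−0.42×3.5) = 0.0989
Solid-volume conservation: h(1−φ) = h₀(1−φ₀) ⇒ h = h₀·(1−φ₀)/(1−φ)
h = 0.094 × (1 − 0.43)/(1 − 0.0989) = 0.094 × 0.6325 = 0.0595 km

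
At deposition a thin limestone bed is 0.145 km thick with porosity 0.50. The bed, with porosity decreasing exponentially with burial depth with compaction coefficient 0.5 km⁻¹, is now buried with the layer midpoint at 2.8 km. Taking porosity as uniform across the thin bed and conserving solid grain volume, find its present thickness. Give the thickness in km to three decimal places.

Porosity at 2.8 km: phi = 0.5·exp(−0.5×2.8) = 0.1233
Solid-volume conservation: h(1−phi) = h₀(1−phi₀) ⇒ h = h₀·(1−phi₀)/(1−phi)
h = 0.145 × (1 − 0.5)/(1 − 0.1233) = 0.145 × 0.5703 = 0.0827 km

0.083 km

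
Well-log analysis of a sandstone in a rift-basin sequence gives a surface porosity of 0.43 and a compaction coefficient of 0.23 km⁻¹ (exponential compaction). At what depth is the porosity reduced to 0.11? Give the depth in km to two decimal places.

5.93 km

Invert Athy's law: d = ln(n₀/n) / k
d = ln(0.43/0.11) / 0.23 = ln(3.909) / 0.23 = 1.3633 / 0.23 = 5.927 km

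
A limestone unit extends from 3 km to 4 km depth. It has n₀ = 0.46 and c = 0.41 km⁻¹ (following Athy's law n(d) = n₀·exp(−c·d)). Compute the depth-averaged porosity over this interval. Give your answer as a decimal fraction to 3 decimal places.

0.110

⟨n⟩ = (1/(d₂−d₁)) ∫ n₀ e^(−cd) dd = n₀·(e^(−c·d₁) − e^(−c·d₂)) / (c·(d₂−d₁))
e^(−0.41×3) = 0.2923; e^(−0.41×4) = 0.1940
⟨n⟩ = 0.46 × (0.2923 − 0.1940) / (0.41 × 1) = 0.46 × 0.2398 = 0.1103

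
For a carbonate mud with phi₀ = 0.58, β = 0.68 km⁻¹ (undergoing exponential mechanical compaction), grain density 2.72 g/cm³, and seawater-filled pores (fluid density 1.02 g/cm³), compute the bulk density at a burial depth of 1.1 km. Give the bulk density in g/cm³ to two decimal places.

Porosity at depth: phi = 0.58·exp(−0.68×1.1) = 0.58×0.4733 = 0.2745
Bulk density: ρ_b = (1−phi)ρ_g + phi·ρ_f = 0.7255×2.72 + 0.2745×1.02
       = 1.973 + 0.280 = 2.253 g/cm³

2.25 g/cm³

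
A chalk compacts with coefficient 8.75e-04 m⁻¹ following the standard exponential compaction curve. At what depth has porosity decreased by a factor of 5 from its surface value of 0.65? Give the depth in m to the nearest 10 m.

1840 m

Working in km (1 km = 1000 m; k in km⁻¹ = k in m⁻¹ × 1000):
n/n₀ = 1/5 ⇒ exp(−k·z) = 1/5 ⇒ z = ln(5) / k
z = 1.6094 / 0.875 = 1.839 km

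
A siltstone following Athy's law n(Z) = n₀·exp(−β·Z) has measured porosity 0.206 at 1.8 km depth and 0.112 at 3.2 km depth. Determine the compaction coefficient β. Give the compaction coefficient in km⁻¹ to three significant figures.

0.435 km⁻¹

Athy: n(Z) = n₀ e^(−βZ) ⇒ n₁/n₂ = e^{β(Z₂−Z₁)} ⇒ β = ln(n₁/n₂)/(Z₂−Z₁)
β = ln(0.206/0.112) / (3.2 − 1.8) = ln(1.839) / 1.4 = 0.6094 / 1.4 = 0.4353 km⁻¹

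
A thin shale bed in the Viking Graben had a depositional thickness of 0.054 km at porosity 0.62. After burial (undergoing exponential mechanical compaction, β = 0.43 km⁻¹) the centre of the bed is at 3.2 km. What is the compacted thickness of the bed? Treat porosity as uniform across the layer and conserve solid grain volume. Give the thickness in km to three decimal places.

0.024 km

Porosity at 3.2 km: phi = 0.62·exp(−0.43×3.2) = 0.1566
Solid-volume conservation: h(1−phi) = h₀(1−phi₀) ⇒ h = h₀·(1−phi₀)/(1−phi)
h = 0.054 × (1 − 0.62)/(1 − 0.1566) = 0.054 × 0.4506 = 0.0243 km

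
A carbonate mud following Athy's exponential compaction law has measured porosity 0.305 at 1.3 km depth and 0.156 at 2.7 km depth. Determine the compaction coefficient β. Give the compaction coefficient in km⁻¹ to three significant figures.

0.479 km⁻¹

Athy: phi(Z) = phi₀ e^(−βZ) ⇒ phi₁/phi₂ = e^{β(Z₂−Z₁)} ⇒ β = ln(phi₁/phi₂)/(Z₂−Z₁)
β = ln(0.305/0.156) / (2.7 − 1.3) = ln(1.955) / 1.4 = 0.6705 / 1.4 = 0.4789 km⁻¹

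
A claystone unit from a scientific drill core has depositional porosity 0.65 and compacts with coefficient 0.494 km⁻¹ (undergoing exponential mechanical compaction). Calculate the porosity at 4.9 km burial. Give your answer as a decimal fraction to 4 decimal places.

0.0578

n = n₀·exp(−c·d) = 0.65 × exp(−0.494 × 4.9) = 0.65 × exp(−2.421)
  = 0.65 × 0.0889 = 0.0578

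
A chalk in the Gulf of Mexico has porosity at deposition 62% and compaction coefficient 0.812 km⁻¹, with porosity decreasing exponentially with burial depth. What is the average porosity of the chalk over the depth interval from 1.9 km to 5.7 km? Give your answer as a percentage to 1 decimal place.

4.1%

⟨n⟩ = (1/(Z₂−Z₁)) ∫ n₀ e^(−βZ) dZ = n₀·(e^(−β·Z₁) − e^(−β·Z₂)) / (β·(Z₂−Z₁))
e^(−0.812×1.9) = 0.2138; e^(−0.812×5.7) = 0.0098
⟨n⟩ = 0.62 × (0.2138 − 0.0098) / (0.812 × 3.8) = 0.62 × 0.0661 = 0.0410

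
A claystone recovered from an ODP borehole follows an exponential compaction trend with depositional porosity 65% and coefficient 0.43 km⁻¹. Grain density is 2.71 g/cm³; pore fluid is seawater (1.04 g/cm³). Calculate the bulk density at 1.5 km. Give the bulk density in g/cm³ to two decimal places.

Porosity at depth: n = 0.65·exp(−0.43×1.5) = 0.65×0.5247 = 0.3410
Bulk density: ρ_b = (1−n)ρ_g + n·ρ_f = 0.6590×2.71 + 0.3410×1.04
       = 1.786 + 0.355 = 2.140 g/cm³

2.14 g/cm³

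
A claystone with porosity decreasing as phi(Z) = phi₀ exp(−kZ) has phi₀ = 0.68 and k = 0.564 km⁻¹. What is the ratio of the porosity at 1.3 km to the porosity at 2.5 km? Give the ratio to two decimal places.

1.97

phi(Z₁)/phi(Z₂) = e^(−k·Z₁)/e^(−k·Z₂) = e^{k(Z₂−Z₁)}
= exp(0.564 × 1.2) = exp(0.6768) = 1.9676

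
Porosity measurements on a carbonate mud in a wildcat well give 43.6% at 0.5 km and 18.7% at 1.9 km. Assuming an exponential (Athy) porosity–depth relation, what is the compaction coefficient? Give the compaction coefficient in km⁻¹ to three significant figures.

Athy: φ(z) = φ₀ e^(−kz) ⇒ φ₁/φ₂ = e^{k(z₂−z₁)} ⇒ k = ln(φ₁/φ₂)/(z₂−z₁)
k = ln(0.436/0.187) / (1.9 − 0.5) = ln(2.332) / 1.4 = 0.8465 / 1.4 = 0.6047 km⁻¹

0.605 km⁻¹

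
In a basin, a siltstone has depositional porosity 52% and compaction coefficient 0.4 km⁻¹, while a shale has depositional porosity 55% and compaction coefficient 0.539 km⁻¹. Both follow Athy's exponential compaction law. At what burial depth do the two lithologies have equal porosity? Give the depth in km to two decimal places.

Set φ₀ₐ e^(−cₐZ) = φ₀ᵦ e^(−cᵦZ) ⇒ ln(φ₀ₐ/φ₀ᵦ) = (cₐ − cᵦ)·Z
Z = ln(0.52/0.55) / (0.4 − 0.539) = -0.0561 / -0.139 = 0.404 km

0.40 km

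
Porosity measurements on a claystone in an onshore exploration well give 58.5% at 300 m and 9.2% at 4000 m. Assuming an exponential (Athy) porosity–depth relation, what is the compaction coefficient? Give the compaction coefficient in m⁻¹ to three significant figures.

Working in km (1 km = 1000 m; β in km⁻¹ = β in m⁻¹ × 1000):
Athy: φ(d) = φ₀ e^(−βd) ⇒ φ₁/φ₂ = e^{β(d₂−d₁)} ⇒ β = ln(φ₁/φ₂)/(d₂−d₁)
β = ln(0.585/0.092) / (4 − 0.3) = ln(6.359) / 3.7 = 1.8498 / 3.7 = 0.5 km⁻¹

0.000500 m⁻¹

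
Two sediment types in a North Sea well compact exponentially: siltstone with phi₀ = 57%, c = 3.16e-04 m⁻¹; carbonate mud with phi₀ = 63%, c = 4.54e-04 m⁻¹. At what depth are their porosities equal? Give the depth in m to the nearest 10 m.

730 m

Working in km (1 km = 1000 m; c in km⁻¹ = c in m⁻¹ × 1000):
Set phi₀ₐ e^(−cₐd) = phi₀ᵦ e^(−cᵦd) ⇒ ln(phi₀ₐ/phi₀ᵦ) = (cₐ − cᵦ)·d
d = ln(0.57/0.63) / (0.316 − 0.454) = -0.1001 / -0.138 = 0.725 km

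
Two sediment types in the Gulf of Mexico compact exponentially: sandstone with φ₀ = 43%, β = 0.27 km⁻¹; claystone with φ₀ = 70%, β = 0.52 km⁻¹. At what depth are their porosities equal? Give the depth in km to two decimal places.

1.95 km

Set φ₀ₐ e^(−βₐd) = φ₀ᵦ e^(−βᵦd) ⇒ ln(φ₀ₐ/φ₀ᵦ) = (βₐ − βᵦ)·d
d = ln(0.43/0.7) / (0.27 − 0.52) = -0.4873 / -0.25 = 1.949 km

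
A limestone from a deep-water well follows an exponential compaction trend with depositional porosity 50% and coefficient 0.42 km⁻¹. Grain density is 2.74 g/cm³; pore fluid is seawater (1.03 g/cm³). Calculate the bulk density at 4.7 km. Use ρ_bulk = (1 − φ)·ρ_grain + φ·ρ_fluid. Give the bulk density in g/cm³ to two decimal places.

Porosity at depth: φ = 0.5·exp(−0.42×4.7) = 0.5×0.1389 = 0.0695
Bulk density: ρ_b = (1−φ)ρ_g + φ·ρ_f = 0.9305×2.74 + 0.0695×1.03
       = 2.550 + 0.072 = 2.621 g/cm³

2.62 g/cm³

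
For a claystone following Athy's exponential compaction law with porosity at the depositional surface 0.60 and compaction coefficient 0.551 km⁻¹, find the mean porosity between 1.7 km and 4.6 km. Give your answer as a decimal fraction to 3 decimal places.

⟨phi⟩ = (1/(Z₂−Z₁)) ∫ phi₀ e^(−cZ) dZ = phi₀·(e^(−c·Z₁) − e^(−c·Z₂)) / (c·(Z₂−Z₁))
e^(−0.551×1.7) = 0.3919; e^(−0.551×4.6) = 0.0793
⟨phi⟩ = 0.6 × (0.3919 − 0.0793) / (0.551 × 2.9) = 0.6 × 0.1956 = 0.1174

0.117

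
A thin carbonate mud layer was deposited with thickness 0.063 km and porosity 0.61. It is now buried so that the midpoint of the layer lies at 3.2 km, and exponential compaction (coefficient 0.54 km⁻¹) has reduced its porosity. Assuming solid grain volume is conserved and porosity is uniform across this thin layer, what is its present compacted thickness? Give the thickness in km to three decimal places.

Porosity at 3.2 km: n = 0.61·exp(−0.54×3.2) = 0.1084
Solid-volume conservation: h(1−n) = h₀(1−n₀) ⇒ h = h₀·(1−n₀)/(1−n)
h = 0.063 × (1 − 0.61)/(1 − 0.1084) = 0.063 × 0.4374 = 0.0276 km

0.028 km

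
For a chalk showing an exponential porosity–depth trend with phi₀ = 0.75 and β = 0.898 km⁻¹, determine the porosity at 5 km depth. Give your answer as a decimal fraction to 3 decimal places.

0.008

phi = phi₀·exp(−β·d) = 0.75 × exp(−0.898 × 5) = 0.75 × exp(−4.49)
  = 0.75 × 0.0112 = 0.0084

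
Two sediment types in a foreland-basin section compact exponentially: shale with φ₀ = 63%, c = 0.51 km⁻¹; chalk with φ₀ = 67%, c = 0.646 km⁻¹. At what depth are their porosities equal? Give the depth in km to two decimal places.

0.45 km

Set φ₀ₐ e^(−cₐz) = φ₀ᵦ e^(−cᵦz) ⇒ ln(φ₀ₐ/φ₀ᵦ) = (cₐ − cᵦ)·z
z = ln(0.63/0.67) / (0.51 − 0.646) = -0.0616 / -0.136 = 0.453 km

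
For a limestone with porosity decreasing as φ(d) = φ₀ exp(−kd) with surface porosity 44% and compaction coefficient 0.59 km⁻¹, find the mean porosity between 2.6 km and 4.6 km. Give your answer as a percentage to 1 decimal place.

5.6%

⟨φ⟩ = (1/(d₂−d₁)) ∫ φ₀ e^(−kd) dd = φ₀·(e^(−k·d₁) − e^(−k·d₂)) / (k·(d₂−d₁))
e^(−0.59×2.6) = 0.2157; e^(−0.59×4.6) = 0.0663
⟨φ⟩ = 0.44 × (0.2157 − 0.0663) / (0.59 × 2) = 0.44 × 0.1266 = 0.0557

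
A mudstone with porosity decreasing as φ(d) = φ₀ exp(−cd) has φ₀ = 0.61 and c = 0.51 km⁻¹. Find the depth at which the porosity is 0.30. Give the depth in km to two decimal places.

Invert Athy's law: d = ln(φ₀/φ) / c
d = ln(0.61/0.3) / 0.51 = ln(2.033) / 0.51 = 0.7097 / 0.51 = 1.392 km

1.39 km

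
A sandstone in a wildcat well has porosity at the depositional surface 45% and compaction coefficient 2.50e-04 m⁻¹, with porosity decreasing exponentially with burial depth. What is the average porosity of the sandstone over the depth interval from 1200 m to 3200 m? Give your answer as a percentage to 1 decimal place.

26.2%

Working in km (1 km = 1000 m; k in km⁻¹ = k in m⁻¹ × 1000):
⟨φ⟩ = (1/(z₂−z₁)) ∫ φ₀ e^(−kz) dz = φ₀·(e^(−k·z₁) − e^(−k·z₂)) / (k·(z₂−z₁))
e^(−0.25×1.2) = 0.7408; e^(−0.25×3.2) = 0.4493
⟨φ⟩ = 0.45 × (0.7408 − 0.4493) / (0.25 × 2) = 0.45 × 0.5830 = 0.2623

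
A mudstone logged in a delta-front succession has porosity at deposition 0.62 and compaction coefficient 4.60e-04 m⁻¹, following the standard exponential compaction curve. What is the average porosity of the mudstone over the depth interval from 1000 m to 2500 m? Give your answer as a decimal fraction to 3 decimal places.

Working in km (1 km = 1000 m; k in km⁻¹ = k in m⁻¹ × 1000):
⟨phi⟩ = (1/(Z₂−Z₁)) ∫ phi₀ e^(−kZ) dZ = phi₀·(e^(−k·Z₁) − e^(−k·Z₂)) / (k·(Z₂−Z₁))
e^(−0.46×1) = 0.6313; e^(−0.46×2.5) = 0.3166
⟨phi⟩ = 0.62 × (0.6313 − 0.3166) / (0.46 × 1.5) = 0.62 × 0.4560 = 0.2827

0.283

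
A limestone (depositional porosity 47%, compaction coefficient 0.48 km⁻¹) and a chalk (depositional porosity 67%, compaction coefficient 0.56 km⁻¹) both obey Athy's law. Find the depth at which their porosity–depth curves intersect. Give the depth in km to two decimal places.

Set φ₀ₐ e^(−βₐz) = φ₀ᵦ e^(−βᵦz) ⇒ ln(φ₀ₐ/φ₀ᵦ) = (βₐ − βᵦ)·z
z = ln(0.47/0.67) / (0.48 − 0.56) = -0.3545 / -0.08 = 4.432 km

4.43 km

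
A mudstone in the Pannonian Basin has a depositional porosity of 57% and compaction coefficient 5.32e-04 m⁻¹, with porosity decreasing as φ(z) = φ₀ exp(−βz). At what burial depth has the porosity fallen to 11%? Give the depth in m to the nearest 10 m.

3090 m

Working in km (1 km = 1000 m; β in km⁻¹ = β in m⁻¹ × 1000):
Invert Athy's law: z = ln(φ₀/φ) / β
z = ln(0.57/0.11) / 0.532 = ln(5.182) / 0.532 = 1.6452 / 0.532 = 3.092 km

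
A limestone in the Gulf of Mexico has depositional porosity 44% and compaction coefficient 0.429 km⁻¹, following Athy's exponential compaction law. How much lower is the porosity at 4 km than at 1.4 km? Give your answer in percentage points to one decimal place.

16.2 percentage points

phi(1.4) = 0.44·e^(−0.429×1.4) = 0.2413
phi(4) = 0.44·e^(−0.429×4) = 0.0791
Δphi = 0.2413 − 0.0791 = 0.1622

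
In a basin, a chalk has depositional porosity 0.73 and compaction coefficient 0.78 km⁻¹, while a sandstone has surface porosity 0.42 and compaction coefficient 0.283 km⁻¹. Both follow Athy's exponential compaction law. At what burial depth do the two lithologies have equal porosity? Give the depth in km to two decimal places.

1.11 km

Set n₀ₐ e^(−βₐZ) = n₀ᵦ e^(−βᵦZ) ⇒ ln(n₀ₐ/n₀ᵦ) = (βₐ − βᵦ)·Z
Z = ln(0.73/0.42) / (0.78 − 0.283) = 0.5528 / 0.497 = 1.112 km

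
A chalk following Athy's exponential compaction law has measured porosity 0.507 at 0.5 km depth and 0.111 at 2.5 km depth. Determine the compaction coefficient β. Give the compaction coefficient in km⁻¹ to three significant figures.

Athy: phi(Z) = phi₀ e^(−βZ) ⇒ phi₁/phi₂ = e^{β(Z₂−Z₁)} ⇒ β = ln(phi₁/phi₂)/(Z₂−Z₁)
β = ln(0.507/0.111) / (2.5 − 0.5) = ln(4.568) / 2 = 1.5190 / 2 = 0.7595 km⁻¹

0.759 km⁻¹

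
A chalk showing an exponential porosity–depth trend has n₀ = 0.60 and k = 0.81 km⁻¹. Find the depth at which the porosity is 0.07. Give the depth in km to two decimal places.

Invert Athy's law: Z = ln(n₀/n) / k
Z = ln(0.6/0.07) / 0.81 = ln(8.571) / 0.81 = 2.1484 / 0.81 = 2.652 km

2.65 km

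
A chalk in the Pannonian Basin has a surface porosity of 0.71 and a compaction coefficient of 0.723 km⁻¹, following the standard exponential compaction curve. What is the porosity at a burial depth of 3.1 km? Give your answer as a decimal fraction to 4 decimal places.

φ = φ₀·exp(−c·Z) = 0.71 × exp(−0.723 × 3.1) = 0.71 × exp(−2.241)
  = 0.71 × 0.1063 = 0.0755

0.0755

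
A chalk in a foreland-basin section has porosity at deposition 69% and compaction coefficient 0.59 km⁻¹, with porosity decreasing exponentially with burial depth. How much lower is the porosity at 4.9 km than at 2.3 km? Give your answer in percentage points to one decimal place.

n(2.3) = 0.69·e^(−0.59×2.3) = 0.1776
n(4.9) = 0.69·e^(−0.59×4.9) = 0.0383
Δn = 0.1776 − 0.0383 = 0.1393

13.9 percentage points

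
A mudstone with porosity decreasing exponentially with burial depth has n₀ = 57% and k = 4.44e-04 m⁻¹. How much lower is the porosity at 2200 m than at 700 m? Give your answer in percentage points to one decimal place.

20.3 percentage points

Working in km (1 km = 1000 m; k in km⁻¹ = k in m⁻¹ × 1000):
n(0.7) = 0.57·e^(−0.444×0.7) = 0.4177
n(2.2) = 0.57·e^(−0.444×2.2) = 0.2146
Δn = 0.4177 − 0.2146 = 0.2031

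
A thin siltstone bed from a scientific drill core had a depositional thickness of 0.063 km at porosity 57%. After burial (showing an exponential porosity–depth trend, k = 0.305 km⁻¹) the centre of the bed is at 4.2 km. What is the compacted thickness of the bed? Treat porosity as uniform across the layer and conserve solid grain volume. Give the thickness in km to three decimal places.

0.032 km

Porosity at 4.2 km: phi = 0.57·exp(−0.305×4.2) = 0.1583
Solid-volume conservation: h(1−phi) = h₀(1−phi₀) ⇒ h = h₀·(1−phi₀)/(1−phi)
h = 0.063 × (1 − 0.57)/(1 − 0.1583) = 0.063 × 0.5109 = 0.0322 km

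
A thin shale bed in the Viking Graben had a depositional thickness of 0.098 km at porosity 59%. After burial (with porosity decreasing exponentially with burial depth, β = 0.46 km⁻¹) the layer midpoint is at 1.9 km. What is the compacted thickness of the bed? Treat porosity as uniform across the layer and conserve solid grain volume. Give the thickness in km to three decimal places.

Porosity at 1.9 km: φ = 0.59·exp(−0.46×1.9) = 0.2462
Solid-volume conservation: h(1−φ) = h₀(1−φ₀) ⇒ h = h₀·(1−φ₀)/(1−φ)
h = 0.098 × (1 − 0.59)/(1 − 0.2462) = 0.098 × 0.5439 = 0.0533 km

0.053 km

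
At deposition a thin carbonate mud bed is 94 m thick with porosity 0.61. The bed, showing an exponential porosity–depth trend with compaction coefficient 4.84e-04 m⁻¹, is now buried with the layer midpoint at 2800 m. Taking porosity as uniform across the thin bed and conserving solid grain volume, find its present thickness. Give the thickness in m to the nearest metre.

Working in km (1 km = 1000 m; β in km⁻¹ = β in m⁻¹ × 1000):
Porosity at 2.8 km: φ = 0.61·exp(−0.484×2.8) = 0.1573
Solid-volume conservation: h(1−φ) = h₀(1−φ₀) ⇒ h = h₀·(1−φ₀)/(1−φ)
h = 0.094 × (1 − 0.61)/(1 − 0.1573) = 0.094 × 0.4628 = 0.0435 km

44 m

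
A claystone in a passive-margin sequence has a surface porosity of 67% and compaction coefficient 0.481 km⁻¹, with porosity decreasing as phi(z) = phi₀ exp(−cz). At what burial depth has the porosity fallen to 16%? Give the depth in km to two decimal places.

2.98 km

Invert Athy's law: z = ln(phi₀/phi) / c
z = ln(0.67/0.16) / 0.481 = ln(4.188) / 0.481 = 1.4321 / 0.481 = 2.977 km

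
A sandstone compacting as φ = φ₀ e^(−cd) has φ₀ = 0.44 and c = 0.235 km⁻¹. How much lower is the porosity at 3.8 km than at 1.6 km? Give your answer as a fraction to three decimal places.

0.122

φ(1.6) = 0.44·e^(−0.235×1.6) = 0.3021
φ(3.8) = 0.44·e^(−0.235×3.8) = 0.1801
Δφ = 0.3021 − 0.1801 = 0.1220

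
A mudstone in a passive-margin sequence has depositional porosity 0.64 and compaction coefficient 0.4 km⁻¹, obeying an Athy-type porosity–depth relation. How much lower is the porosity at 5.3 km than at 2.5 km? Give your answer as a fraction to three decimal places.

0.159

phi(2.5) = 0.64·e^(−0.4×2.5) = 0.2354
phi(5.3) = 0.64·e^(−0.4×5.3) = 0.0768
Δphi = 0.2354 − 0.0768 = 0.1586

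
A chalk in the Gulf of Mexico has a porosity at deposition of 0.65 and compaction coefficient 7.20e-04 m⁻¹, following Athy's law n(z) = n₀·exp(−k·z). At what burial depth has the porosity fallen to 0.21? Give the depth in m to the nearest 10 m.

1570 m

Working in km (1 km = 1000 m; k in km⁻¹ = k in m⁻¹ × 1000):
Invert Athy's law: z = ln(n₀/n) / k
z = ln(0.65/0.21) / 0.72 = ln(3.095) / 0.72 = 1.1299 / 0.72 = 1.569 km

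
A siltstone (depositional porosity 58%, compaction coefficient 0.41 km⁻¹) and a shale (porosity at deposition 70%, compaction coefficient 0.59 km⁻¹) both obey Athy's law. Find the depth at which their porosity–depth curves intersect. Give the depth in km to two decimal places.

Set n₀ₐ e^(−βₐz) = n₀ᵦ e^(−βᵦz) ⇒ ln(n₀ₐ/n₀ᵦ) = (βₐ − βᵦ)·z
z = ln(0.58/0.7) / (0.41 − 0.59) = -0.1881 / -0.18 = 1.045 km

1.04 km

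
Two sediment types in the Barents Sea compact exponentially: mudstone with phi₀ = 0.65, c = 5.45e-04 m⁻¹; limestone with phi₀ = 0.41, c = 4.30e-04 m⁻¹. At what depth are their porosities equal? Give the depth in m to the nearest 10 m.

Working in km (1 km = 1000 m; c in km⁻¹ = c in m⁻¹ × 1000):
Set phi₀ₐ e^(−cₐz) = phi₀ᵦ e^(−cᵦz) ⇒ ln(phi₀ₐ/phi₀ᵦ) = (cₐ − cᵦ)·z
z = ln(0.65/0.41) / (0.545 − 0.43) = 0.4608 / 0.115 = 4.007 km

4010 m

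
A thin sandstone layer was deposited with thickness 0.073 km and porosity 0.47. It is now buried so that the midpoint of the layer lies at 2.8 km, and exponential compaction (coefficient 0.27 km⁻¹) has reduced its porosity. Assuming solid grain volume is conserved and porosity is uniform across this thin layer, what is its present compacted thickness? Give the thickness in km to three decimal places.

Porosity at 2.8 km: phi = 0.47·exp(−0.27×2.8) = 0.2207
Solid-volume conservation: h(1−phi) = h₀(1−phi₀) ⇒ h = h₀·(1−phi₀)/(1−phi)
h = 0.073 × (1 − 0.47)/(1 − 0.2207) = 0.073 × 0.6801 = 0.0496 km

0.050 km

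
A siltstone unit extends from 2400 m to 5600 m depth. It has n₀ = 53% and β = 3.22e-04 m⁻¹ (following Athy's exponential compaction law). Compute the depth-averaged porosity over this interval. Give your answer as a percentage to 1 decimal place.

15.3%

Working in km (1 km = 1000 m; β in km⁻¹ = β in m⁻¹ × 1000):
⟨n⟩ = (1/(z₂−z₁)) ∫ n₀ e^(−βz) dz = n₀·(e^(−β·z₁) − e^(−β·z₂)) / (β·(z₂−z₁))
e^(−0.322×2.4) = 0.4617; e^(−0.322×5.6) = 0.1648
⟨n⟩ = 0.53 × (0.4617 − 0.1648) / (0.322 × 3.2) = 0.53 × 0.2882 = 0.1527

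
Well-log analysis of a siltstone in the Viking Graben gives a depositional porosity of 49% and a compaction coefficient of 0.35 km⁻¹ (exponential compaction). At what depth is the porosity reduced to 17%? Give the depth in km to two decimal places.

3.02 km

Invert Athy's law: z = ln(phi₀/phi) / k
z = ln(0.49/0.17) / 0.35 = ln(2.882) / 0.35 = 1.0586 / 0.35 = 3.025 km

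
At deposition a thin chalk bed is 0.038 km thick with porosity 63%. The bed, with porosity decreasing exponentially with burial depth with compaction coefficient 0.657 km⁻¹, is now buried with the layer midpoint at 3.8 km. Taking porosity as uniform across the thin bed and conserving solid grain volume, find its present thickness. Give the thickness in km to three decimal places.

0.015 km

Porosity at 3.8 km: φ = 0.63·exp(−0.657×3.8) = 0.0519
Solid-volume conservation: h(1−φ) = h₀(1−φ₀) ⇒ h = h₀·(1−φ₀)/(1−φ)
h = 0.038 × (1 − 0.63)/(1 − 0.0519) = 0.038 × 0.3902 = 0.0148 km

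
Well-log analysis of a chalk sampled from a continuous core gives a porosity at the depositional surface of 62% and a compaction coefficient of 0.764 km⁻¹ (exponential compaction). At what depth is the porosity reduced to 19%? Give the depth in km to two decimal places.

1.55 km

Invert Athy's law: d = ln(φ₀/φ) / β
d = ln(0.62/0.19) / 0.764 = ln(3.263) / 0.764 = 1.1827 / 0.764 = 1.548 km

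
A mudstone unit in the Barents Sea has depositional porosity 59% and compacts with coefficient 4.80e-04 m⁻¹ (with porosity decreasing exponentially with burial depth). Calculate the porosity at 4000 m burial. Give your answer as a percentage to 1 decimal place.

Working in km (1 km = 1000 m; k in km⁻¹ = k in m⁻¹ × 1000):
n = n₀·exp(−k·d) = 0.59 × exp(−0.48 × 4) = 0.59 × exp(−1.92)
  = 0.59 × 0.1466 = 0.0865

8.6%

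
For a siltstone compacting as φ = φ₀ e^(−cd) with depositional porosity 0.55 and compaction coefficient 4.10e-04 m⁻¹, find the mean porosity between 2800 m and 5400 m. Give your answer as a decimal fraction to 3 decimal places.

Working in km (1 km = 1000 m; c in km⁻¹ = c in m⁻¹ × 1000):
⟨φ⟩ = (1/(d₂−d₁)) ∫ φ₀ e^(−cd) dd = φ₀·(e^(−c·d₁) − e^(−c·d₂)) / (c·(d₂−d₁))
e^(−0.41×2.8) = 0.3173; e^(−0.41×5.4) = 0.1093
⟨φ⟩ = 0.55 × (0.3173 − 0.1093) / (0.41 × 2.6) = 0.55 × 0.1951 = 0.1073

0.107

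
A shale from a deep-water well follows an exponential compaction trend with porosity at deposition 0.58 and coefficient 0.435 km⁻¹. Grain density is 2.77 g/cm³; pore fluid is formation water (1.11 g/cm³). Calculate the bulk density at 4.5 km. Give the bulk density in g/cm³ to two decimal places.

2.63 g/cm³

Porosity at depth: φ = 0.58·exp(−0.435×4.5) = 0.58×0.1412 = 0.0819
Bulk density: ρ_b = (1−φ)ρ_g + φ·ρ_f = 0.9181×2.77 + 0.0819×1.11
       = 2.543 + 0.091 = 2.634 g/cm³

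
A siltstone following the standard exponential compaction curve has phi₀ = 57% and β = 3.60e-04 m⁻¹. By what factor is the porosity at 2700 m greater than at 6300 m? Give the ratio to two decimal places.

Working in km (1 km = 1000 m; β in km⁻¹ = β in m⁻¹ × 1000):
phi(Z₁)/phi(Z₂) = e^(−β·Z₁)/e^(−β·Z₂) = e^{β(Z₂−Z₁)}
= exp(0.36 × 3.6) = exp(1.296) = 3.6546

3.65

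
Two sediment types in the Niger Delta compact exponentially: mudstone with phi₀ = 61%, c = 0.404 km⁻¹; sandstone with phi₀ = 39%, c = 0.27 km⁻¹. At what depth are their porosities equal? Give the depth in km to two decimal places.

Set phi₀ₐ e^(−cₐZ) = phi₀ᵦ e^(−cᵦZ) ⇒ ln(phi₀ₐ/phi₀ᵦ) = (cₐ − cᵦ)·Z
Z = ln(0.61/0.39) / (0.404 − 0.27) = 0.4473 / 0.134 = 3.338 km

3.34 km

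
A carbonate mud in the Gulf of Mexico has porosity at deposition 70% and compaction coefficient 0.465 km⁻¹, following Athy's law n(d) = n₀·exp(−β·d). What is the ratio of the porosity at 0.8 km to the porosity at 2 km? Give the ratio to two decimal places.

1.75

n(d₁)/n(d₂) = e^(−β·d₁)/e^(−β·d₂) = e^{β(d₂−d₁)}
= exp(0.465 × 1.2) = exp(0.558) = 1.7472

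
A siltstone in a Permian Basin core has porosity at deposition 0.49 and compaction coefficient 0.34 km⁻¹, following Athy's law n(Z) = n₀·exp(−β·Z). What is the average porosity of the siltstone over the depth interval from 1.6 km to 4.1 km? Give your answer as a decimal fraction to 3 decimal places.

0.192

⟨n⟩ = (1/(Z₂−Z₁)) ∫ n₀ e^(−βZ) dZ = n₀·(e^(−β·Z₁) − e^(−β·Z₂)) / (β·(Z₂−Z₁))
e^(−0.34×1.6) = 0.5804; e^(−0.34×4.1) = 0.2481
⟨n⟩ = 0.49 × (0.5804 − 0.2481) / (0.34 × 2.5) = 0.49 × 0.3910 = 0.1916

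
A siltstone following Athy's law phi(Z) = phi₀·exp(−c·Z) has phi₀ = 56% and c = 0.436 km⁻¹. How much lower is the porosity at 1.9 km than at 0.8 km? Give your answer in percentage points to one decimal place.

15.1 percentage points

phi(0.8) = 0.56·e^(−0.436×0.8) = 0.3951
phi(1.9) = 0.56·e^(−0.436×1.9) = 0.2446
Δphi = 0.3951 − 0.2446 = 0.1505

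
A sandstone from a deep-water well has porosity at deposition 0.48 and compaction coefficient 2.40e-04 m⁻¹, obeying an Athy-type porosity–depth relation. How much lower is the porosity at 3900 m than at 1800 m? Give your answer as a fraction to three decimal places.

0.123

Working in km (1 km = 1000 m; k in km⁻¹ = k in m⁻¹ × 1000):
n(1.8) = 0.48·e^(−0.24×1.8) = 0.3116
n(3.9) = 0.48·e^(−0.24×3.9) = 0.1883
Δn = 0.3116 − 0.1883 = 0.1234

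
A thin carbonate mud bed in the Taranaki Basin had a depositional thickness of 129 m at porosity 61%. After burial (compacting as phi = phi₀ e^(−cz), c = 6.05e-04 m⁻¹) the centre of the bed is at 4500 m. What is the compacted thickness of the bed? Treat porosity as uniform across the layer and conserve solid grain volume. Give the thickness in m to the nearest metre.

Working in km (1 km = 1000 m; c in km⁻¹ = c in m⁻¹ × 1000):
Porosity at 4.5 km: phi = 0.61·exp(−0.605×4.5) = 0.0401
Solid-volume conservation: h(1−phi) = h₀(1−phi₀) ⇒ h = h₀·(1−phi₀)/(1−phi)
h = 0.129 × (1 − 0.61)/(1 − 0.0401) = 0.129 × 0.4063 = 0.0524 km

52 m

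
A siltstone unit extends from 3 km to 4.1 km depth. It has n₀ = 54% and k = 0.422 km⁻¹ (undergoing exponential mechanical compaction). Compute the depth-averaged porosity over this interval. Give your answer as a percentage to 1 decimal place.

⟨n⟩ = (1/(Z₂−Z₁)) ∫ n₀ e^(−kZ) dZ = n₀·(e^(−k·Z₁) − e^(−k·Z₂)) / (k·(Z₂−Z₁))
e^(−0.422×3) = 0.2820; e^(−0.422×4.1) = 0.1772
⟨n⟩ = 0.54 × (0.2820 − 0.1772) / (0.422 × 1.1) = 0.54 × 0.2256 = 0.1218

12.2%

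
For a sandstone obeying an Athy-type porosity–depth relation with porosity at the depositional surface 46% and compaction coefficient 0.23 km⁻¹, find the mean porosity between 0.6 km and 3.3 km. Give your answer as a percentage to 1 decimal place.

29.8%

⟨φ⟩ = (1/(Z₂−Z₁)) ∫ φ₀ e^(−cZ) dZ = φ₀·(e^(−c·Z₁) − e^(−c·Z₂)) / (c·(Z₂−Z₁))
e^(−0.23×0.6) = 0.8711; e^(−0.23×3.3) = 0.4681
⟨φ⟩ = 0.46 × (0.8711 − 0.4681) / (0.23 × 2.7) = 0.46 × 0.6489 = 0.2985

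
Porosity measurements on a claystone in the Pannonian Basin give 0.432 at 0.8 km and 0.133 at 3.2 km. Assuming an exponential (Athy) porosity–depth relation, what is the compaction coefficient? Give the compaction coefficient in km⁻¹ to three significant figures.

Athy: φ(d) = φ₀ e^(−βd) ⇒ φ₁/φ₂ = e^{β(d₂−d₁)} ⇒ β = ln(φ₁/φ₂)/(d₂−d₁)
β = ln(0.432/0.133) / (3.2 − 0.8) = ln(3.248) / 2.4 = 1.1781 / 2.4 = 0.4909 km⁻¹

0.491 km⁻¹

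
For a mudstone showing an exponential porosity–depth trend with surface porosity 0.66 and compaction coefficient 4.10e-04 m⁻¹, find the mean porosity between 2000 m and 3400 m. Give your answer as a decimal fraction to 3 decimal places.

0.221

Working in km (1 km = 1000 m; β in km⁻¹ = β in m⁻¹ × 1000):
⟨φ⟩ = (1/(d₂−d₁)) ∫ φ₀ e^(−βd) dd = φ₀·(e^(−β·d₁) − e^(−β·d₂)) / (β·(d₂−d₁))
e^(−0.41×2) = 0.4404; e^(−0.41×3.4) = 0.2481
⟨φ⟩ = 0.66 × (0.4404 − 0.2481) / (0.41 × 1.4) = 0.66 × 0.3351 = 0.2212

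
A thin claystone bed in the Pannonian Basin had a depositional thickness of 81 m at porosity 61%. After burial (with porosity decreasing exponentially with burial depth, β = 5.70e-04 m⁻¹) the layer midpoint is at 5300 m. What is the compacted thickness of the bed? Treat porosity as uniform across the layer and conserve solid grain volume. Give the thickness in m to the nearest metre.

Working in km (1 km = 1000 m; β in km⁻¹ = β in m⁻¹ × 1000):
Porosity at 5.3 km: φ = 0.61·exp(−0.57×5.3) = 0.0297
Solid-volume conservation: h(1−φ) = h₀(1−φ₀) ⇒ h = h₀·(1−φ₀)/(1−φ)
h = 0.081 × (1 − 0.61)/(1 − 0.0297) = 0.081 × 0.4020 = 0.0326 km

33 m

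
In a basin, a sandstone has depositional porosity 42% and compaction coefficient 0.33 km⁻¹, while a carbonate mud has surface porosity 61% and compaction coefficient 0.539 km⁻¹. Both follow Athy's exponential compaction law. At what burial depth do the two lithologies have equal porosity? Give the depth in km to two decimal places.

1.79 km

Set φ₀ₐ e^(−cₐd) = φ₀ᵦ e^(−cᵦd) ⇒ ln(φ₀ₐ/φ₀ᵦ) = (cₐ − cᵦ)·d
d = ln(0.42/0.61) / (0.33 − 0.539) = -0.3732 / -0.209 = 1.786 km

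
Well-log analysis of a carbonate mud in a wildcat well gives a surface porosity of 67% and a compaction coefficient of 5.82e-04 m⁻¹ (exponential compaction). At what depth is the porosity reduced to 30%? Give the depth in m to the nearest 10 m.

Working in km (1 km = 1000 m; k in km⁻¹ = k in m⁻¹ × 1000):
Invert Athy's law: d = ln(phi₀/phi) / k
d = ln(0.67/0.3) / 0.582 = ln(2.233) / 0.582 = 0.8035 / 0.582 = 1.381 km

1380 m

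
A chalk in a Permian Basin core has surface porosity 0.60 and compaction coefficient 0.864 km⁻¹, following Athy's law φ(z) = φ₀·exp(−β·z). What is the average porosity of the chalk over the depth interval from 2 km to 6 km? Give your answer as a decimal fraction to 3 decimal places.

0.030

⟨φ⟩ = (1/(z₂−z₁)) ∫ φ₀ e^(−βz) dz = φ₀·(e^(−β·z₁) − e^(−β·z₂)) / (β·(z₂−z₁))
e^(−0.864×2) = 0.1776; e^(−0.864×6) = 0.0056
⟨φ⟩ = 0.6 × (0.1776 − 0.0056) / (0.864 × 4) = 0.6 × 0.0498 = 0.0299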